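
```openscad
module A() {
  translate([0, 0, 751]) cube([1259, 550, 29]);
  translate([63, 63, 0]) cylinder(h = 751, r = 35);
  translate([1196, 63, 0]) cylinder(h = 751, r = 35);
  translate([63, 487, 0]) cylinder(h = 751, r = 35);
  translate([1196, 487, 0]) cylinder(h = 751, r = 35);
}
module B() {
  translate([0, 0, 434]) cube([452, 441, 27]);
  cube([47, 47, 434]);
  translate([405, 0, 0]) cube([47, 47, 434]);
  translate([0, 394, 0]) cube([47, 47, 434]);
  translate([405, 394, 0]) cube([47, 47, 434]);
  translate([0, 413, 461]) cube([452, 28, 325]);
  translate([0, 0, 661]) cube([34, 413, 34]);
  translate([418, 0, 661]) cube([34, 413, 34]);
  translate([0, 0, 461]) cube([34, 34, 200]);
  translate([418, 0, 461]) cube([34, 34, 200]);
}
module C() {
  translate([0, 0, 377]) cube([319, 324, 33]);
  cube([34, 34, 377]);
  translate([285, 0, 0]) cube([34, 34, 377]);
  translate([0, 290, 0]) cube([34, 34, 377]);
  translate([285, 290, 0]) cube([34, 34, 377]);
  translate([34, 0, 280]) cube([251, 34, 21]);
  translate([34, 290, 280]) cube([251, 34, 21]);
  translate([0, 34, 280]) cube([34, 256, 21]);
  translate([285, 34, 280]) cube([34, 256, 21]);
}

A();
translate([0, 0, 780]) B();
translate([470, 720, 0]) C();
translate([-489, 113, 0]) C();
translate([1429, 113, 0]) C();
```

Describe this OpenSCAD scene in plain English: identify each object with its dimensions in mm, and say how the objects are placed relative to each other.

A is a table: top 1259 mm (x) × 550 mm (y), 29 mm thick, upper face at z = 780 mm, on four round legs of 70 mm diameter, each leg's bounding box inset 28 mm from the nearest pair of top edges, running from z = 0 to the bottom of the top.

B is a chair. The seat is a 452×441×27 mm slab with its top at z = 461 mm, on four 47×47 mm corner legs (flush with the seat edges, standing on z = 0). A flat backrest 28 mm thick, 325 mm tall, spans the full seat width and rises from the seat top along its +y edge, rear face flush with the rear of the seat. Two armrests of 34×34 mm section run along each side from the seat's front edge to the front of the backrest, top faces 234 mm above the seat top and outer faces flush with the seat's x-edges; a 34×34 mm post under the front of each armrest stands on the seat at the front corner.

C is a four-legged stool. The seat is 319×324 mm, 33 mm thick, top at z = 410 mm. It stands on four square legs, each 34×34 mm in cross-section, from z = 0 to the seat underside, each flush with a corner of the seat. Four stretchers, 34 mm wide and 21 mm tall, connect adjacent legs with their undersides at z = 280 mm, each running between the inner faces of the legs it joins and aligned with the legs' outer faces on the other axis.

The chair is on top of the table. Three stools sit around the table at the +y, −x, +x sides.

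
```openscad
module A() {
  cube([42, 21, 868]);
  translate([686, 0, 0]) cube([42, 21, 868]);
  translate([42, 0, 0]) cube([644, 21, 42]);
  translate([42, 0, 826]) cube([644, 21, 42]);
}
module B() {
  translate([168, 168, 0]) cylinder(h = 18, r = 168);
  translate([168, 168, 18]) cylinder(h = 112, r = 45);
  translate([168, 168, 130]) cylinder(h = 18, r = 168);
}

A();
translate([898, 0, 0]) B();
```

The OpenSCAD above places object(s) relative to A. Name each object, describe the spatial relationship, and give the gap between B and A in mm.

The spool's nearest face is 170 mm from the picture frame's +x face.

A is a picture frame. B is a spool. The spool is on the floor beside the picture frame on its +x side. The gap between the spool and the picture frame is 170 mm.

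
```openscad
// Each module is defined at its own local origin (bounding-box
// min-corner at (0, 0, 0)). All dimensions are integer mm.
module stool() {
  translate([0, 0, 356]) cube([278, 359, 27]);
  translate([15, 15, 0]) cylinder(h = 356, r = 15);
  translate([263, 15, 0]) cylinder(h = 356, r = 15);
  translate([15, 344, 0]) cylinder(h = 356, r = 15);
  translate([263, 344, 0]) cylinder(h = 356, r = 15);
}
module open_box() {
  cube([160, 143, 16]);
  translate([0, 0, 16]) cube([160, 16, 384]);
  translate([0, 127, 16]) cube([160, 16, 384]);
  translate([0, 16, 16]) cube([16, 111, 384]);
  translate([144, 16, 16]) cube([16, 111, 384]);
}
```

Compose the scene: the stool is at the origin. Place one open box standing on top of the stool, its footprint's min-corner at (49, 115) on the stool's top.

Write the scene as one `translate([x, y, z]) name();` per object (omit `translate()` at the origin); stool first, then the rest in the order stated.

stool();
translate([49, 115, 383]) open_box();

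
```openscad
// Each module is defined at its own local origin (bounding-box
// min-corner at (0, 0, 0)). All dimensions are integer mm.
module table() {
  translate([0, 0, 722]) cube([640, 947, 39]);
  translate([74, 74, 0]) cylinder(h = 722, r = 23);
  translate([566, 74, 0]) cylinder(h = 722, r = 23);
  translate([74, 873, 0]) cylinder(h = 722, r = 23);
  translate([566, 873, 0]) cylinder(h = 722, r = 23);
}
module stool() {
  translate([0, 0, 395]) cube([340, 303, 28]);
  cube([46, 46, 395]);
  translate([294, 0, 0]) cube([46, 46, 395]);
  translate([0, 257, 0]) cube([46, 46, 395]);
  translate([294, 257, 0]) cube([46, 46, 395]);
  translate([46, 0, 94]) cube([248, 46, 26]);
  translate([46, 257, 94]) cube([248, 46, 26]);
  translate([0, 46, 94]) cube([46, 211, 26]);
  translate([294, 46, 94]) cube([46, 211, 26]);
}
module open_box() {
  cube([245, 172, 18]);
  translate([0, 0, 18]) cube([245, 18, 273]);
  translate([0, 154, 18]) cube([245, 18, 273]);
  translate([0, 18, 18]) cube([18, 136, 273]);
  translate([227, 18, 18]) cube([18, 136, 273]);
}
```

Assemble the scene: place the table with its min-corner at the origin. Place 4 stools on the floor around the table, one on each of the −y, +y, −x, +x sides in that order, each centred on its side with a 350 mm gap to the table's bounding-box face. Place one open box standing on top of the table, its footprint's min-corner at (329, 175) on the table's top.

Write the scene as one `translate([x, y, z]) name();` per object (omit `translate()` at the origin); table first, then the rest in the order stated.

table();
translate([150, -653, 0]) stool();
translate([150, 1297, 0]) stool();
translate([-690, 322, 0]) stool();
translate([990, 322, 0]) stool();
translate([329, 175, 761]) open_box();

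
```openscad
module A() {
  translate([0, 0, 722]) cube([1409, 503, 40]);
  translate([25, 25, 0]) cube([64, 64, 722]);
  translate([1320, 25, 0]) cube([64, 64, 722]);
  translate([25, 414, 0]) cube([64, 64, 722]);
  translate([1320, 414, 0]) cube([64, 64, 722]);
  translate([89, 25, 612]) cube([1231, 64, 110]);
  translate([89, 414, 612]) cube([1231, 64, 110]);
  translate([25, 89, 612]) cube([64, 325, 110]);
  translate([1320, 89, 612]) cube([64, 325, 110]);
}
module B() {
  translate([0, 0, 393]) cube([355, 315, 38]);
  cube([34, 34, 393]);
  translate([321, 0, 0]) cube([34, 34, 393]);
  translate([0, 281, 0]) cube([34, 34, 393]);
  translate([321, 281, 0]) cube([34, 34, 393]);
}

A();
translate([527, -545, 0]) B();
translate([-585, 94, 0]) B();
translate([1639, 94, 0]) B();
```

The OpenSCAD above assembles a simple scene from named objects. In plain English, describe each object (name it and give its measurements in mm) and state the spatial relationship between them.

A is a rectangular dining table. The top is 1409×503×40 mm with its upper surface at z = 762 mm. It stands on four 64×64 mm square legs, each inset 25 mm from the nearest pair of top edges, running from the floor to the underside of the top. Four apron rails, 64 mm thick and 110 mm tall, run between adjacent legs with their top edges flush with the underside of the top and their outer faces flush with the legs' outer faces.

B is a four-legged stool. The seat is a 355×315×38 mm slab whose top surface is at z = 431 mm; four square legs, each 34×34 mm in cross-section, run from the floor (z = 0) to the underside of the seat, each flush with a corner of the seat.

Three stools sit around the table at the −y, −x, +x sides.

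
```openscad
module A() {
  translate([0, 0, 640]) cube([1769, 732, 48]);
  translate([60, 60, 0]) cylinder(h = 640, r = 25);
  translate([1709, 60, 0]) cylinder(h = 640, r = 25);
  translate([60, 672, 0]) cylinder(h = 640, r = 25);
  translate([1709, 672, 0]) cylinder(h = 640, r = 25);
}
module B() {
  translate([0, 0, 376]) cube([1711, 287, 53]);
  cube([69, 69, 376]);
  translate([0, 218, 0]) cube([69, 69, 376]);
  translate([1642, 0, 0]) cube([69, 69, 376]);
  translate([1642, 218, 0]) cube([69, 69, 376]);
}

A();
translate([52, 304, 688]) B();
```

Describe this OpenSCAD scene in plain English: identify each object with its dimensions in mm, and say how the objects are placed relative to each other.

A is a rectangular dining table. The top is 1769×732×48 mm with its upper surface at z = 688 mm. It stands on four round legs of 50 mm diameter, each leg's bounding box inset 35 mm from the nearest pair of top edges, running from the floor to the underside of the top.

B is a bench: a 1711×287 mm seat slab, 53 mm thick, top at z = 429 mm, on four 69×69 mm square legs flush with the seat corners and standing on z = 0.

The bench is on top of the table.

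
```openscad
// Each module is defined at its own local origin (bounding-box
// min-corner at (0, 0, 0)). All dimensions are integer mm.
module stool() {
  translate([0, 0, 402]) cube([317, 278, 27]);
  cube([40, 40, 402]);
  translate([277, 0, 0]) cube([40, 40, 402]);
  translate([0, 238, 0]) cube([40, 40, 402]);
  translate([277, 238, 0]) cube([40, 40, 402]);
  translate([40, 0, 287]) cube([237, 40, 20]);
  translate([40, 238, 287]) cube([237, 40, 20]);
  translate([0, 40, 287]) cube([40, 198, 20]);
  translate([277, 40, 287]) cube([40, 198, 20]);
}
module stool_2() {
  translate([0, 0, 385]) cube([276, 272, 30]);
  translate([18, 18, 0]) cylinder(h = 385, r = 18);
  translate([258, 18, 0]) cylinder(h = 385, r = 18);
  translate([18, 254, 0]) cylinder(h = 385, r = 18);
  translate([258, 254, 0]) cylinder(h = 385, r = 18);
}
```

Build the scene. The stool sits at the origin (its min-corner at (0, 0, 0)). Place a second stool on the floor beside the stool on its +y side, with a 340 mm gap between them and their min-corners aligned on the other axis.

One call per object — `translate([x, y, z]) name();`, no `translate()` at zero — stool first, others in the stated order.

stool();
translate([0, 618, 0]) stool_2();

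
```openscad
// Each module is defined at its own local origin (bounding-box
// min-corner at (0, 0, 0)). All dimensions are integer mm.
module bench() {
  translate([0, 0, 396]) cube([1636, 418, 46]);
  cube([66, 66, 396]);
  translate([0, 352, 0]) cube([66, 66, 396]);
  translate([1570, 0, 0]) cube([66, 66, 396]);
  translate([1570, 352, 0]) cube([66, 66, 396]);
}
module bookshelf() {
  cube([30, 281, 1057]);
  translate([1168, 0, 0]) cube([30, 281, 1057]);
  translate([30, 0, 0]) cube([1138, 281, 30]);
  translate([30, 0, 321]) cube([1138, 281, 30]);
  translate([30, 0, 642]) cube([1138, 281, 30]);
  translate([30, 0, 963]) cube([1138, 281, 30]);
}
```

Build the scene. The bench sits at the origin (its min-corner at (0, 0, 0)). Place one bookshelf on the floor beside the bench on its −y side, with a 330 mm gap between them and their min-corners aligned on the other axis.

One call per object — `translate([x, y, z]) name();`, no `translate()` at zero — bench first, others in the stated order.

bench();
translate([0, -611, 0]) bookshelf();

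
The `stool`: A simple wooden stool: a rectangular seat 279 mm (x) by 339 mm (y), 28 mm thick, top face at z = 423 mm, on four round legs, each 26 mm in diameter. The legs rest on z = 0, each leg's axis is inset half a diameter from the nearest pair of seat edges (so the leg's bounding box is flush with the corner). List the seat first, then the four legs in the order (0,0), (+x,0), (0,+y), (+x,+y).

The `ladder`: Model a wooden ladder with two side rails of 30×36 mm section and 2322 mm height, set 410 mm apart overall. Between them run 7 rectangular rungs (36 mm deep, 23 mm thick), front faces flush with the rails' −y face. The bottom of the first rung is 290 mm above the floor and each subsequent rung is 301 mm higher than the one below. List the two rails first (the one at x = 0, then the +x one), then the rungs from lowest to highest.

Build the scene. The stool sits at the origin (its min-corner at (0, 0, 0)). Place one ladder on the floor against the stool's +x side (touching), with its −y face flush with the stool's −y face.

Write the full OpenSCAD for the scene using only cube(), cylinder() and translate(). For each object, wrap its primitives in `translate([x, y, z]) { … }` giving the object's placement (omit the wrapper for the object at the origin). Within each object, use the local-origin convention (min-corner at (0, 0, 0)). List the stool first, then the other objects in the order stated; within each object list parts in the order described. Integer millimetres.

translate([0, 0, 395]) cube([279, 339, 28]);
translate([13, 13, 0]) cylinder(h = 395, r = 13);
translate([266, 13, 0]) cylinder(h = 395, r = 13);
translate([13, 326, 0]) cylinder(h = 395, r = 13);
translate([266, 326, 0]) cylinder(h = 395, r = 13);
translate([279, 0, 0]) {
  cube([30, 36, 2322]);
  translate([380, 0, 0]) cube([30, 36, 2322]);
  translate([30, 0, 290]) cube([350, 36, 23]);
  translate([30, 0, 591]) cube([350, 36, 23]);
  translate([30, 0, 892]) cube([350, 36, 23]);
  translate([30, 0, 1193]) cube([350, 36, 23]);
  translate([30, 0, 1494]) cube([350, 36, 23]);
  translate([30, 0, 1795]) cube([350, 36, 23]);
  translate([30, 0, 2096]) cube([350, 36, 23]);
}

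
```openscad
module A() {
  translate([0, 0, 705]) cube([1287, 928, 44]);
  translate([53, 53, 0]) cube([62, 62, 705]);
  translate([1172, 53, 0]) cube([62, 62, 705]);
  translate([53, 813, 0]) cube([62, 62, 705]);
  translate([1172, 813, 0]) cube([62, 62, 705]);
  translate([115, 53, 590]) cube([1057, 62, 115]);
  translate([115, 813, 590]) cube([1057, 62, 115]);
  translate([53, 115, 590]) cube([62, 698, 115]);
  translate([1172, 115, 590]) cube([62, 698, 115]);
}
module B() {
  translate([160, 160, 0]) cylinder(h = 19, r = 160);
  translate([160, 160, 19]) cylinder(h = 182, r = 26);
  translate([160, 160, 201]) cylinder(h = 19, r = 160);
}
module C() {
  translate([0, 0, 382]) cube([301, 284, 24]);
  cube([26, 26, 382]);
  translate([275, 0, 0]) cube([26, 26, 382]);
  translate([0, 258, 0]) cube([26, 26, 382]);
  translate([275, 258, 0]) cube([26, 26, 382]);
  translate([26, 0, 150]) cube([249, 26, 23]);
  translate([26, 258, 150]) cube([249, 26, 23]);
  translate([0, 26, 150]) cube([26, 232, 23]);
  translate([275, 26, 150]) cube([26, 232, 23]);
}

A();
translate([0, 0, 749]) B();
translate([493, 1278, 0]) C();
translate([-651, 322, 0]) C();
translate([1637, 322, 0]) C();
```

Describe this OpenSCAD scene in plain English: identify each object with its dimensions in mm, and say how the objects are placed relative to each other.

A is a table: top 1287 mm (x) × 928 mm (y), 44 mm thick, upper face at z = 749 mm, on four 62×62 mm square legs, each inset 53 mm from the nearest pair of top edges, running from z = 0 to the bottom of the top. Four apron rails, 62 mm thick and 115 mm tall, run between adjacent legs with their top edges flush with the underside of the top and their outer faces flush with the legs' outer faces.

B is a spool: two coaxial disc flanges of radius 160 mm and thickness 19 mm, joined by a core cylinder of radius 26 mm and height 182 mm. The lower flange rests on z = 0 and the three cylinders share a vertical axis.

C is a four-legged stool. The seat is 301×284 mm, 24 mm thick, top at z = 406 mm. It stands on four square legs, each 26×26 mm in cross-section, from z = 0 to the seat underside, each flush with a corner of the seat. Four stretchers, 26 mm wide and 23 mm tall, connect adjacent legs with their undersides at z = 150 mm, each running between the inner faces of the legs it joins and aligned with the legs' outer faces on the other axis.

The spool is on top of the table. Three stools sit around the table at the +y, −x, +x sides.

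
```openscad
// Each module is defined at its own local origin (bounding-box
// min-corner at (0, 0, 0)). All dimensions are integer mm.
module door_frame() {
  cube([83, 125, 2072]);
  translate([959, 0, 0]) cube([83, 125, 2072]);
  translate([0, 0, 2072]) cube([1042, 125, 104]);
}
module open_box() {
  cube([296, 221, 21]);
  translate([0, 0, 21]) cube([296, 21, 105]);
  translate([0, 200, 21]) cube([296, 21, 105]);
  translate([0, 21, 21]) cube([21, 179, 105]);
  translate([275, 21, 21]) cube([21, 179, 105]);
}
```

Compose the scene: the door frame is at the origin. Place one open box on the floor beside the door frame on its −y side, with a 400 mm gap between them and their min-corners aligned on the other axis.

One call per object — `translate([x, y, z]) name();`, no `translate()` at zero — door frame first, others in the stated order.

door_frame();
translate([0, -621, 0]) open_box();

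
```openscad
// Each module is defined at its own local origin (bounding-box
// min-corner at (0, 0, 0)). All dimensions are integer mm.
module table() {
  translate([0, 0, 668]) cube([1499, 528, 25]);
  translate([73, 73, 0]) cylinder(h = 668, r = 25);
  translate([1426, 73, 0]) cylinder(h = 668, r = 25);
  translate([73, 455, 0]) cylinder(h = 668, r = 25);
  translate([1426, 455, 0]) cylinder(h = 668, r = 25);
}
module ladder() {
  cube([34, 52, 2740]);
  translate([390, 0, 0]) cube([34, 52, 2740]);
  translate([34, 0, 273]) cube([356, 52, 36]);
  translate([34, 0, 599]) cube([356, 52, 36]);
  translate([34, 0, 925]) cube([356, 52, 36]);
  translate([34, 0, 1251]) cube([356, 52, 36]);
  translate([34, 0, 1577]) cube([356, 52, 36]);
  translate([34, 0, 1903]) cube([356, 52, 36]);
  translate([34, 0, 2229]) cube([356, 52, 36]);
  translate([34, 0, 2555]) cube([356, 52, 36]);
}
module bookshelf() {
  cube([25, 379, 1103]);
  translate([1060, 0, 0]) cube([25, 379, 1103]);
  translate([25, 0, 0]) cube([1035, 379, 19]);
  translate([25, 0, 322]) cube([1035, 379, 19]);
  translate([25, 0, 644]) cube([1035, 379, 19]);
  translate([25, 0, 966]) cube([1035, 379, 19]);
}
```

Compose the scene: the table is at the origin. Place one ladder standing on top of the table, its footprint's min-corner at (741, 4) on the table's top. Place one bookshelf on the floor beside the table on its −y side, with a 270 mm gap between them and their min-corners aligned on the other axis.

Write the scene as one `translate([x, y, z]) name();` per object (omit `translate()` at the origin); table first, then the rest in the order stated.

table();
translate([741, 4, 693]) ladder();
translate([0, -649, 0]) bookshelf();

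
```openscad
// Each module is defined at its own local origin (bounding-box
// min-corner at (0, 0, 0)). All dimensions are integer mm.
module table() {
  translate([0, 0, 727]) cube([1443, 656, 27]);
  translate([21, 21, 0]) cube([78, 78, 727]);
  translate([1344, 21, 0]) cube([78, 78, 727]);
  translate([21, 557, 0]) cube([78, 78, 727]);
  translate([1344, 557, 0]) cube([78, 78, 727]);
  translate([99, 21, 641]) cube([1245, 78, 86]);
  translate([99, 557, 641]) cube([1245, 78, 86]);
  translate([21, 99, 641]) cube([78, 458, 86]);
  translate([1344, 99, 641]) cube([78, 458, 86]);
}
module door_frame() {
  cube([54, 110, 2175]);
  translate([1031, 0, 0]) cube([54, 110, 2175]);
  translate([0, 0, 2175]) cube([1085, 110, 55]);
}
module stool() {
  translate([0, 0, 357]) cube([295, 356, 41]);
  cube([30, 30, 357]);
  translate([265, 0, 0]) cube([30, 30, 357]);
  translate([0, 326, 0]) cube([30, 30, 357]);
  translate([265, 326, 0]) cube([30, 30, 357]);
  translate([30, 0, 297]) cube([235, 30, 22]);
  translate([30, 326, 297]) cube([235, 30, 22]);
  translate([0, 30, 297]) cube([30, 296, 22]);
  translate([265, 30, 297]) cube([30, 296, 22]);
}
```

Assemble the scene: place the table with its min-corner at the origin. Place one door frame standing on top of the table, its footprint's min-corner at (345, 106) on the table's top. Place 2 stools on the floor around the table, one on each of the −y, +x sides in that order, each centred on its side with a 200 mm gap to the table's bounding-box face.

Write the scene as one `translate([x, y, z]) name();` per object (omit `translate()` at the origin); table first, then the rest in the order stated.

table();
translate([345, 106, 754]) door_frame();
translate([574, -556, 0]) stool();
translate([1643, 150, 0]) stool();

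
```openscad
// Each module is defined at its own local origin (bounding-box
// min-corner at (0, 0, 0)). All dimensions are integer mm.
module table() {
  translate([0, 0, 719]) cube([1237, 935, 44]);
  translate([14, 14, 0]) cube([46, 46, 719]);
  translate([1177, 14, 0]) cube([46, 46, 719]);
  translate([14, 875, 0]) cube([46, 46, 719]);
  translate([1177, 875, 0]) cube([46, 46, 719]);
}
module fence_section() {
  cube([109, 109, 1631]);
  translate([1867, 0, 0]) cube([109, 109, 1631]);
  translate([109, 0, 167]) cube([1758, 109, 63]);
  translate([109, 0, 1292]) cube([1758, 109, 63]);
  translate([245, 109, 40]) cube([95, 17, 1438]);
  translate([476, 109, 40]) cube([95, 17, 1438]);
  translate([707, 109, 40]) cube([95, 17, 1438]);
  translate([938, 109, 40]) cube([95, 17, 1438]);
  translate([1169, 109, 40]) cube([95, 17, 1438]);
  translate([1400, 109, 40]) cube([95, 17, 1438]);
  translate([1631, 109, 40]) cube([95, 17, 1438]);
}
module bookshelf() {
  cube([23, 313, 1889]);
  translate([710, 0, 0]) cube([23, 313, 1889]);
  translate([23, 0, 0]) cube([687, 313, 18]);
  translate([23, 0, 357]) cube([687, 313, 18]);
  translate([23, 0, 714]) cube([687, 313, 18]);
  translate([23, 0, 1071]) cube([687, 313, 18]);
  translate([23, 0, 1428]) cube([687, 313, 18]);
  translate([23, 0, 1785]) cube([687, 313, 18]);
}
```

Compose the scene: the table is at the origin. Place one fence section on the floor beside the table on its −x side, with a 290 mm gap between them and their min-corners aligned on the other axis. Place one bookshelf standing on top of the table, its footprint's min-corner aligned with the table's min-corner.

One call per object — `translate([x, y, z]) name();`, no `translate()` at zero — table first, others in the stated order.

table();
translate([-2266, 0, 0]) fence_section();
translate([0, 0, 763]) bookshelf();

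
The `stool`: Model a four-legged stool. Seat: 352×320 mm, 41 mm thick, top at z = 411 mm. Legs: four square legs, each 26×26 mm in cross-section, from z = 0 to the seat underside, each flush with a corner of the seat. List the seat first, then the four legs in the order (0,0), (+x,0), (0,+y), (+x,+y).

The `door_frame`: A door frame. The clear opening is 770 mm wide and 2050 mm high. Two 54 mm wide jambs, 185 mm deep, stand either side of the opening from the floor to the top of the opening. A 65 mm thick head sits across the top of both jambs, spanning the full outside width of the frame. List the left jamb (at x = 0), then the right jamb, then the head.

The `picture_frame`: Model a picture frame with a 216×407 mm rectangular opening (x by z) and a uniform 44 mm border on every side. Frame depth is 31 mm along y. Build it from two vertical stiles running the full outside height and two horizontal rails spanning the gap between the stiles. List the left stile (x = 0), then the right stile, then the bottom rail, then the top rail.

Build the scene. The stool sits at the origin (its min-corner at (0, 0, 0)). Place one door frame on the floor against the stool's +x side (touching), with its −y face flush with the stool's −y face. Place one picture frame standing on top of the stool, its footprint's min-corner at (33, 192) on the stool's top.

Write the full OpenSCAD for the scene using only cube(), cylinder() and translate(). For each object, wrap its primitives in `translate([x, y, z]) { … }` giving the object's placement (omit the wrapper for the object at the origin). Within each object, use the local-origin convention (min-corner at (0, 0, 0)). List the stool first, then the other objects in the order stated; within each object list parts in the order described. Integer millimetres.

translate([0, 0, 370]) cube([352, 320, 41]);
cube([26, 26, 370]);
translate([326, 0, 0]) cube([26, 26, 370]);
translate([0, 294, 0]) cube([26, 26, 370]);
translate([326, 294, 0]) cube([26, 26, 370]);
translate([352, 0, 0]) {
  cube([54, 185, 2050]);
  translate([824, 0, 0]) cube([54, 185, 2050]);
  translate([0, 0, 2050]) cube([878, 185, 65]);
}
translate([33, 192, 411]) {
  cube([44, 31, 495]);
  translate([260, 0, 0]) cube([44, 31, 495]);
  translate([44, 0, 0]) cube([216, 31, 44]);
  translate([44, 0, 451]) cube([216, 31, 44]);
}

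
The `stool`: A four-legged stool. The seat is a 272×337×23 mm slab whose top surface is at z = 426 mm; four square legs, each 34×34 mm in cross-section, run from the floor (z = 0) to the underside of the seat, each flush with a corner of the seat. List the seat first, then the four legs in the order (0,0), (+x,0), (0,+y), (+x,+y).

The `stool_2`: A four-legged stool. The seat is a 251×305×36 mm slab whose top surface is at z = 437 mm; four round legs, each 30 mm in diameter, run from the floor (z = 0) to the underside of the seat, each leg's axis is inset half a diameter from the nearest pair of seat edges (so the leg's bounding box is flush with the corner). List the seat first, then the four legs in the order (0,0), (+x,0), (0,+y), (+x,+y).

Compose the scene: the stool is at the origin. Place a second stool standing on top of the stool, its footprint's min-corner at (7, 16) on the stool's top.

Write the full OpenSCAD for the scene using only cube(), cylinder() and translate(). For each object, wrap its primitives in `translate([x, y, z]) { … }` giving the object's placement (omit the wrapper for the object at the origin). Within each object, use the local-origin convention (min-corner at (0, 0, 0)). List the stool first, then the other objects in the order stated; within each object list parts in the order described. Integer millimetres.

translate([0, 0, 403]) cube([272, 337, 23]);
cube([34, 34, 403]);
translate([238, 0, 0]) cube([34, 34, 403]);
translate([0, 303, 0]) cube([34, 34, 403]);
translate([238, 303, 0]) cube([34, 34, 403]);
translate([7, 16, 426]) {
  translate([0, 0, 401]) cube([251, 305, 36]);
  translate([15, 15, 0]) cylinder(h = 401, r = 15);
  translate([236, 15, 0]) cylinder(h = 401, r = 15);
  translate([15, 290, 0]) cylinder(h = 401, r = 15);
  translate([236, 290, 0]) cylinder(h = 401, r = 15);
}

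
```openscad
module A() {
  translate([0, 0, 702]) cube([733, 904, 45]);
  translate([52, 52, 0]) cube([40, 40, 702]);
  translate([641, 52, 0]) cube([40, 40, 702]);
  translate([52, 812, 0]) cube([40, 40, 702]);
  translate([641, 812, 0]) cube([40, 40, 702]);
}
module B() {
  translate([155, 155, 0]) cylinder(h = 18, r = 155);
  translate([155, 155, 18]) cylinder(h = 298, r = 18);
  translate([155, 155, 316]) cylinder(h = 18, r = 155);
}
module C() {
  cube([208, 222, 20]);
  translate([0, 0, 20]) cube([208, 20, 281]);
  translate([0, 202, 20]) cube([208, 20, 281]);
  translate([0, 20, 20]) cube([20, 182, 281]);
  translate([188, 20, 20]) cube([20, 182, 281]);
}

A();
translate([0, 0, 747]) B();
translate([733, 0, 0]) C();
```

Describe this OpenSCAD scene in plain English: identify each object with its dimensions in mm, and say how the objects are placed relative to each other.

A is a table: top 733 mm (x) × 904 mm (y), 45 mm thick, upper face at z = 747 mm, on four 40×40 mm square legs, each inset 52 mm from the nearest pair of top edges, running from z = 0 to the bottom of the top.

B is a spool: two coaxial disc flanges of radius 155 mm and thickness 18 mm, joined by a core cylinder of radius 18 mm and height 298 mm. The lower flange rests on z = 0 and the three cylinders share a vertical axis.

C is an open storage box with external size 208×222×301 mm and wall thickness 20 mm (the base is also 20 mm thick). The base covers the whole footprint; the four walls stand on the base, with the y-facing walls full-width and the x-facing walls fitting between their inner faces.

The spool is on top of the table. The open box is against the table's +x side, with their −y faces flush.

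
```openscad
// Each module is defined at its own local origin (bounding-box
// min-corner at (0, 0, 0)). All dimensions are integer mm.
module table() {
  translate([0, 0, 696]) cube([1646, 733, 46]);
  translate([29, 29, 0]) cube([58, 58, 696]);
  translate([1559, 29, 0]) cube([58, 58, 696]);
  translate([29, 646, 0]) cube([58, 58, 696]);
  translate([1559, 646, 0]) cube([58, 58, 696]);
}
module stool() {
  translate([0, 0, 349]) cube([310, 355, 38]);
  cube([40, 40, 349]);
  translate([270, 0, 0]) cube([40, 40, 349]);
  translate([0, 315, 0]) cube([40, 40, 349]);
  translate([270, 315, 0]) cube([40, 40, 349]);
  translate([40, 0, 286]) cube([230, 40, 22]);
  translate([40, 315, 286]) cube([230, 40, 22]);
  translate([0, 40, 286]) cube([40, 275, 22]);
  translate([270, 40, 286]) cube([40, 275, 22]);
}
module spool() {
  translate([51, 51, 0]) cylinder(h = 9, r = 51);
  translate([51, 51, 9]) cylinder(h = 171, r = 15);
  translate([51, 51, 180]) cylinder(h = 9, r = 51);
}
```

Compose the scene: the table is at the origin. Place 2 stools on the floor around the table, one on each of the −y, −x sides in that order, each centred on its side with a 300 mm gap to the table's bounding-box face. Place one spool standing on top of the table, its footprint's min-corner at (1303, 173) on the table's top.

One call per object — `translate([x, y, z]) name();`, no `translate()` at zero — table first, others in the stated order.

table();
translate([668, -655, 0]) stool();
translate([-610, 189, 0]) stool();
translate([1303, 173, 742]) spool();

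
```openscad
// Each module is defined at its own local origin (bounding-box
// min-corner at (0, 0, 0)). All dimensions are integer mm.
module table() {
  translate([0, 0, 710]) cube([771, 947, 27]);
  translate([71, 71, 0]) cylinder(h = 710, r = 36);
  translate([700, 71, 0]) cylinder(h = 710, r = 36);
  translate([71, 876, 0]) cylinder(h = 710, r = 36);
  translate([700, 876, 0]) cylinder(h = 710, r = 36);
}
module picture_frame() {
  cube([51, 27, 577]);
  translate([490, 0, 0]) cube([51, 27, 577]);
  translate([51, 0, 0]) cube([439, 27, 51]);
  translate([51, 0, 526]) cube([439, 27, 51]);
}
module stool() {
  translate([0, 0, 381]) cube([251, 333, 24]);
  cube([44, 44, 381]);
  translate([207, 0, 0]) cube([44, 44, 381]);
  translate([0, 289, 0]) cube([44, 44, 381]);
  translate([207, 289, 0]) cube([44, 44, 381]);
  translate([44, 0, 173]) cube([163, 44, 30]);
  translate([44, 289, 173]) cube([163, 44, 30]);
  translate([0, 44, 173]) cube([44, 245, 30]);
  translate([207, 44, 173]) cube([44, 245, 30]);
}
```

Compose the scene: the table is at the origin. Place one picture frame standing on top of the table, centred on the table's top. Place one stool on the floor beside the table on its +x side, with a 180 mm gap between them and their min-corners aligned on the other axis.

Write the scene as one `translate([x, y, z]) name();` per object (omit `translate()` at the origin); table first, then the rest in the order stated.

table();
translate([115, 460, 737]) picture_frame();
translate([951, 0, 0]) stool();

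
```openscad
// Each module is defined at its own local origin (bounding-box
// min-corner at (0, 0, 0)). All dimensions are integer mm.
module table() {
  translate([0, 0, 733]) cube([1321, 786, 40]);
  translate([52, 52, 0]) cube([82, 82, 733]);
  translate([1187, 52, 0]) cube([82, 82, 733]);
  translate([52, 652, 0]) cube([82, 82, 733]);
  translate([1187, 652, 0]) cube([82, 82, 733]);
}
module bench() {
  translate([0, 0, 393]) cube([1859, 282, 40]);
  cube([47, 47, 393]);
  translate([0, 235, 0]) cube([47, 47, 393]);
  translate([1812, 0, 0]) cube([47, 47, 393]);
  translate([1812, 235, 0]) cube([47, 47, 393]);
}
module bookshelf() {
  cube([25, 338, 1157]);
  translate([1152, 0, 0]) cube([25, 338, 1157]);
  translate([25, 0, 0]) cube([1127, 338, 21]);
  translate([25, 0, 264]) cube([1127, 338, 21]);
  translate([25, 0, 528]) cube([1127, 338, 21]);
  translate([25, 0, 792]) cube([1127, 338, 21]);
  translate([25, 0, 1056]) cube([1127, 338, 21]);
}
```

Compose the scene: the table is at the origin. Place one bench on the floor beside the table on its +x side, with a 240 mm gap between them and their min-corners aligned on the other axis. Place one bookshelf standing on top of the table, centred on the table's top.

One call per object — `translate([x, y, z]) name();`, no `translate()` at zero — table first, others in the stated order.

table();
translate([1561, 0, 0]) bench();
translate([72, 224, 773]) bookshelf();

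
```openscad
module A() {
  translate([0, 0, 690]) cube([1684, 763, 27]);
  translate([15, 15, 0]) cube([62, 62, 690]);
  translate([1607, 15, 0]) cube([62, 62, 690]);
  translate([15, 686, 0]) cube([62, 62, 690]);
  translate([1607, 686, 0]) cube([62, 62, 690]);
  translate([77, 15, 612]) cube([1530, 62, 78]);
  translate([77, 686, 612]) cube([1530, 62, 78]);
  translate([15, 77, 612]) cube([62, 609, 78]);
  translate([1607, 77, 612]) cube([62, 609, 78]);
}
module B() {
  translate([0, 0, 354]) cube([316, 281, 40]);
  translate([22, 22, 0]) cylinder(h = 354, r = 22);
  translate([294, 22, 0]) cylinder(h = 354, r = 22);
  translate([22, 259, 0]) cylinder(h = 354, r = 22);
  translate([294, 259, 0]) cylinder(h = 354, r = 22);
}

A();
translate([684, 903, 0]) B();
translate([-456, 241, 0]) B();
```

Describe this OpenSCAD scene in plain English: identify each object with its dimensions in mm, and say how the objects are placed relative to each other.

A is a rectangular dining table. The top is 1684×763×27 mm with its upper surface at z = 717 mm. It stands on four 62×62 mm square legs, each inset 15 mm from the nearest pair of top edges, running from the floor to the underside of the top. Four apron rails, 62 mm thick and 78 mm tall, run between adjacent legs with their top edges flush with the underside of the top and their outer faces flush with the legs' outer faces.

B is a simple wooden stool: a rectangular seat 316 mm (x) by 281 mm (y), 40 mm thick, top face at z = 394 mm, on four round legs, each 44 mm in diameter. The legs rest on z = 0, each leg's axis is inset half a diameter from the nearest pair of seat edges (so the leg's bounding box is flush with the corner).

Two stools sit around the table at the +y, −x sides.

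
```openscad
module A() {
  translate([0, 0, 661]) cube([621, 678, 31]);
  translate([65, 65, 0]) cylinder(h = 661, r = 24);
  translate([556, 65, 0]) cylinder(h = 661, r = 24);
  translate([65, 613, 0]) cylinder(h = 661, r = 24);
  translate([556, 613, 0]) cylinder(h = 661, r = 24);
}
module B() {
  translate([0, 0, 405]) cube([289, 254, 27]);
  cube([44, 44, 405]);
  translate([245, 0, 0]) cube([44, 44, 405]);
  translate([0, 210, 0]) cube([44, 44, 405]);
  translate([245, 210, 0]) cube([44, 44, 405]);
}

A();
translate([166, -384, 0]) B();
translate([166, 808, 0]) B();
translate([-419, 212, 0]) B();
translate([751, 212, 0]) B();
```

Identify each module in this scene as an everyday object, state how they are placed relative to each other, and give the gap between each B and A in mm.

A is a table. B is a stool. Four stools sit around the table at the −y, +y, −x, +x sides. The gap between each stool and the table is 130 mm.

Each stool's nearest face is 130 mm from the table's bounding box.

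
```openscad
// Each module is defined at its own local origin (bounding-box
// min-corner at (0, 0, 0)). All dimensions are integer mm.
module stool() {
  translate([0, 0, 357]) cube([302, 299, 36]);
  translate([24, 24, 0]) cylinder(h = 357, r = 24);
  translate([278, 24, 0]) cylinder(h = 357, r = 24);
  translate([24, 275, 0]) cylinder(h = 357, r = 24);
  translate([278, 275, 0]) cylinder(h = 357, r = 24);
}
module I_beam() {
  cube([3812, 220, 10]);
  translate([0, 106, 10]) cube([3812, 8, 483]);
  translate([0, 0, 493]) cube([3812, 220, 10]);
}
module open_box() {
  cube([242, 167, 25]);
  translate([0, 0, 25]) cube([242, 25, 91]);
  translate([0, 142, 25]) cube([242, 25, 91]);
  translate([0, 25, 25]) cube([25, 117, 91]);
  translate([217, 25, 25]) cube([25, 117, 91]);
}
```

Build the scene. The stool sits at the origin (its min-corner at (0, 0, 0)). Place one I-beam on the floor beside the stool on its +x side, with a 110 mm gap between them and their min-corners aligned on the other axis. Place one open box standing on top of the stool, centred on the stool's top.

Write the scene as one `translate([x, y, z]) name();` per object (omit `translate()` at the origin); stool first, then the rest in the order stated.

stool();
translate([412, 0, 0]) I_beam();
translate([30, 66, 393]) open_box();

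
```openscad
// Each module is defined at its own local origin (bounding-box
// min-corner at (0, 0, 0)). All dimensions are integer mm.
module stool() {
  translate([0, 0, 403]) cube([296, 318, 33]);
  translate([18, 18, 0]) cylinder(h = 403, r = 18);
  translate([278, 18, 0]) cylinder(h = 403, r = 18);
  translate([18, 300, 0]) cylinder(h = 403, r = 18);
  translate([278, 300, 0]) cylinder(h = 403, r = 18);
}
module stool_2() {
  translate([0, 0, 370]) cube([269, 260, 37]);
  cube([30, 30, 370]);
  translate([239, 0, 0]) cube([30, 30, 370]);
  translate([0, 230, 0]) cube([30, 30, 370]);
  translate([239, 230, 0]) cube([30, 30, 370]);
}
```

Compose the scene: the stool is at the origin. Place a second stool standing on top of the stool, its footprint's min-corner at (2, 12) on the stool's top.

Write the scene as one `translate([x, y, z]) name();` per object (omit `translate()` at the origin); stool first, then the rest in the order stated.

stool();
translate([2, 12, 436]) stool_2();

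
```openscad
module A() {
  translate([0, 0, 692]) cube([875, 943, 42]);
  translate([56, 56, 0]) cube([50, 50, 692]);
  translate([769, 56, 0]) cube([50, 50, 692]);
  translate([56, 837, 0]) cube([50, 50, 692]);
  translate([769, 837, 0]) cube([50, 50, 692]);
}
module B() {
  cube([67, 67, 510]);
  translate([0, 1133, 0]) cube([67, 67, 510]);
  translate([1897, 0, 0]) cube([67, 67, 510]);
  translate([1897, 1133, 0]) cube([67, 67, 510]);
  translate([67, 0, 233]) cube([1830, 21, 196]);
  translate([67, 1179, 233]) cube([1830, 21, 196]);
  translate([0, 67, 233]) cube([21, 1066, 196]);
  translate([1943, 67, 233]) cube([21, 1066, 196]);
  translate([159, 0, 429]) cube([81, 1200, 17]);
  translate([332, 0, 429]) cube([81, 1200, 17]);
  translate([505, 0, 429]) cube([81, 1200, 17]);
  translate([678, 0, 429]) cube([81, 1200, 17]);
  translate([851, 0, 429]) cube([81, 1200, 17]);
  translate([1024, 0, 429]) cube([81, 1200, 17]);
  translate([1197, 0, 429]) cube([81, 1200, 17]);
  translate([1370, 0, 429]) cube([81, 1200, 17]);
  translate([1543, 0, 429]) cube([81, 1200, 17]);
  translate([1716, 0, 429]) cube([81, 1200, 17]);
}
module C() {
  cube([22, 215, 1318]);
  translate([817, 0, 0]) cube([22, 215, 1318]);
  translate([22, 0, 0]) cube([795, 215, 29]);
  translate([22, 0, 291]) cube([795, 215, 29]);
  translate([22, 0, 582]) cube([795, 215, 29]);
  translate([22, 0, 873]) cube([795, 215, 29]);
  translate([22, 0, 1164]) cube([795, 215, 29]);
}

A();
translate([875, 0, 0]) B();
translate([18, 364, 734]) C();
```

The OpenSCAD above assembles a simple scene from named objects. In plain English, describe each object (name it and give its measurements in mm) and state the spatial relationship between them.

A is a rectangular dining table. The top is 875×943×42 mm with its upper surface at z = 734 mm. It stands on four 50×50 mm square legs, each inset 56 mm from the nearest pair of top edges, running from the floor to the underside of the top.

B is a bed frame 1964 mm long (x) by 1200 mm wide (y). Four 67×67 mm corner posts, 510 mm tall, at the corners of the footprint. Four rails of 21 mm thickness and 196 mm height run between adjacent posts with their undersides at z = 233 mm, their outer faces flush with the outside of the frame (the two x-running rails run between the posts' inner faces; the two y-running rails run between the posts' inner faces). 10 slats, each 81 mm wide (x) and 17 mm thick, lie across the top of the two x-running rails, running the full 1200 mm width of the frame in y; the slats are evenly spaced along x between the inner faces of the end posts with equal gaps (rounded down to the nearest mm) at the −x end and between each pair — any rounding remainder accumulates at the +x end.

C is a bookshelf 839 mm wide overall, 215 mm deep and 1318 mm tall. The two sides are 22 mm thick vertical panels. 5 horizontal shelves of 29 mm thickness span between the inner faces of the sides; the lowest shelf sits on the floor and shelves are stacked with a clear vertical gap of 262 mm between each pair.

The bed frame is against the table's +x side, with their −y faces flush. The bookshelf is on top of the table, centred.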